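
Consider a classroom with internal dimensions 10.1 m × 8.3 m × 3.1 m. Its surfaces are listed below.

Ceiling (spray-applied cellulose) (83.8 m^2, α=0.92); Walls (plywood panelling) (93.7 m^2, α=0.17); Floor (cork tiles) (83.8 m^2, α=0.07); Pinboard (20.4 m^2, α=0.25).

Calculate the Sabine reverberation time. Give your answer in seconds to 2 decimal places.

Total absorption A = 83.8×0.92 + 93.7×0.17 + 83.8×0.07 + 20.4×0.25
  = 77.096 + 15.929 + 5.866 + 5.100 = 103.991 m^2 sabins.
Volume V = 10.1 × 8.3 × 3.1 = 259.873 m³.
Sabine: RT60 = 0.161 × 259.873 / 103.991 = 0.40 s.

0.40 seconds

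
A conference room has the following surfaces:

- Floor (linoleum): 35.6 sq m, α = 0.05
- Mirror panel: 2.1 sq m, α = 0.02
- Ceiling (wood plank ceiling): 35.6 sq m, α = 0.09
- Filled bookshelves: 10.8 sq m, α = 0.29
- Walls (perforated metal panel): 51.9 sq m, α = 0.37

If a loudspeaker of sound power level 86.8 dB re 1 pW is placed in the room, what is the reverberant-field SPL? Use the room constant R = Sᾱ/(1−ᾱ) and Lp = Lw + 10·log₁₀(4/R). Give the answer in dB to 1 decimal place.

A = 27.361 sabins; S = 136.0 sq m.
ᾱ = 27.361/136.0 = 0.2012; R = Sᾱ/(1−ᾱ) = 27.361/(1−0.2012) = 34.253 sq m.
Lp = 86.8 + 10·log₁₀(4/34.253) = 86.8 + (-9.33) = 77.5 dB.

77.5 dB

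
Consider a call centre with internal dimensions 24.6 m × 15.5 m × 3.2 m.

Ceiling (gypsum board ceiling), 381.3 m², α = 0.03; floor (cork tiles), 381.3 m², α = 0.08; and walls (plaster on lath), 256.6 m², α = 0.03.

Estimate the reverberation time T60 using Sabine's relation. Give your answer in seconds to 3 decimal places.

Equivalent absorption area: A = 381.3×0.03 + 381.3×0.08 + 256.6×0.03 = 49.641 m².
Room volume: 1220.16 m³.
RT60 = 0.161 · V / A = 0.161 × 1220.16 / 49.641 = 3.957 s.

3.957 sec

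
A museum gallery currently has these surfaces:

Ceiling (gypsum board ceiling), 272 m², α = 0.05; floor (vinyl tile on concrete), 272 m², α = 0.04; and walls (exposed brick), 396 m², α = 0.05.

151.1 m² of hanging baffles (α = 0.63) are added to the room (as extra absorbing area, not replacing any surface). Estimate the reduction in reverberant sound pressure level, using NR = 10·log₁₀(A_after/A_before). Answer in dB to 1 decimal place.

5.0 dB

A_before = Σ Sᵢαᵢ = 272×0.05 + 272×0.04 + 396×0.05 = 44.280 sabins.
Treatment contributes 151.1·0.63 = 95.193 sabins.
New total A_after = 139.473 sabins.
NR = 10·log₁₀(139.473/44.280) = 5.0 dB.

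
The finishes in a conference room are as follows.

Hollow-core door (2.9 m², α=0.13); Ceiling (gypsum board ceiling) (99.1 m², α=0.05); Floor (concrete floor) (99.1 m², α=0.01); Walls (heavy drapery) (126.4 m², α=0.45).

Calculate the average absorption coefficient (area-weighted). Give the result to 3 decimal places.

S = Σ Sᵢ = 2.9 + 99.1 + 99.1 + 126.4 = 327.5 m².
A = 2.9×0.13 + 99.1×0.05 + 99.1×0.01 + 126.4×0.45 = 63.203 sabins.
ᾱ = 63.203 / 327.5 = 0.193.

0.193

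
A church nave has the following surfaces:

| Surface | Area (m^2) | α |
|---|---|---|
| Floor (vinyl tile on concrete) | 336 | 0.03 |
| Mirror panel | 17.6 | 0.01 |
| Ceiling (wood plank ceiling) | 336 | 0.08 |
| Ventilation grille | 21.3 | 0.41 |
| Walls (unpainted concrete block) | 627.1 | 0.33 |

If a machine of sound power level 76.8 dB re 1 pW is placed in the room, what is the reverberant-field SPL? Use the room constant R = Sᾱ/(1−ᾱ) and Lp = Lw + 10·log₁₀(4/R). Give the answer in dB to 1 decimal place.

Σ(Sᵢαᵢ) = 336×0.03 + 17.6×0.01 + 336×0.08 + 21.3×0.41 + 627.1×0.33 = 252.812; total area S = 1338.0 m^2.
ᾱ = 0.1889, so room constant R = A/(1−ᾱ) = 311.690 m^2.
Lp = 76.8 + 10·log₁₀(4/311.690) = 76.8 + (-18.92) = 57.9 dB.

57.9 dB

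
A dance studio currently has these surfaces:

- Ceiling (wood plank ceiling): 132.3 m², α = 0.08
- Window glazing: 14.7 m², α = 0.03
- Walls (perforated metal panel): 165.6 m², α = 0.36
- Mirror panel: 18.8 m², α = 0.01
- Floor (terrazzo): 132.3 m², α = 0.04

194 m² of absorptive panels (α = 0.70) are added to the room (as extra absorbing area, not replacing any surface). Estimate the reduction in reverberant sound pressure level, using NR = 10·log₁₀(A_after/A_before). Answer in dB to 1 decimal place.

4.4 dB

Equivalent absorption area: A_before = 132.3×0.08 + 14.7×0.03 + 165.6×0.36 + 18.8×0.01 + 132.3×0.04 = 76.121 m².
Added absorption = 194 × 0.70 = 135.800 sabins.
A_after = 76.121 + 135.800 = 211.921 sabins.
Reduction = 10 log₁₀(A_after/A_before) = 10 log₁₀(2.7840) = 4.4 dB.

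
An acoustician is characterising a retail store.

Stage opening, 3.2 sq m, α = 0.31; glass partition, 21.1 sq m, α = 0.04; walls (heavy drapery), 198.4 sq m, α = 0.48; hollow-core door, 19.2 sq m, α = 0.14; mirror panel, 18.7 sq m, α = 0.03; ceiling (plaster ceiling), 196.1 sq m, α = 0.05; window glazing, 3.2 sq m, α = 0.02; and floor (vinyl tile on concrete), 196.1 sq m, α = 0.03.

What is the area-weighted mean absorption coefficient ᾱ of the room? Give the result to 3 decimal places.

0.177

Total surface area S = 656.0 sq m.
Σ(Sᵢαᵢ) = 3.2·0.31 + 21.1·0.04 + 198.4·0.48 + 19.2·0.14 + 18.7·0.03 + 196.1·0.05 + 3.2·0.02 + 196.1·0.03 = 116.069.
ᾱ = A/S = 0.177.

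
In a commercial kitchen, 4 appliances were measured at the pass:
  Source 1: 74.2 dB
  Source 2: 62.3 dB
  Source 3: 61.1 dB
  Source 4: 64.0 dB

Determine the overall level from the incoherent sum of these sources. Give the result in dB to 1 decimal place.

Σ 10^(Lᵢ/10) = 3.18e+07.
Combined level = 10 log₁₀(3.18e+07) = 75.0 dB.

75.0 dB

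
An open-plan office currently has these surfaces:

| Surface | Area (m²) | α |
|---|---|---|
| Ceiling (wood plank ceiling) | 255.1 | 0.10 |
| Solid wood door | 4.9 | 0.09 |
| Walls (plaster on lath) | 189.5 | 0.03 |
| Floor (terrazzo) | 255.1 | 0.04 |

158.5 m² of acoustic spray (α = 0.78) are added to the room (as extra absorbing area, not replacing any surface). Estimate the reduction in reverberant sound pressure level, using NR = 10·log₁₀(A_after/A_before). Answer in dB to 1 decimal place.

Equivalent absorption area: A_before = 255.1·0.10 + 4.9·0.09 + 189.5·0.03 + 255.1·0.04 = 41.840 m².
Treatment contributes 158.5·0.78 = 123.630 sabins.
A_after = 41.840 + 123.630 = 165.470 sabins.
Reduction = 10 log₁₀(A_after/A_before) = 10 log₁₀(3.9548) = 6.0 dB.

6.0 dB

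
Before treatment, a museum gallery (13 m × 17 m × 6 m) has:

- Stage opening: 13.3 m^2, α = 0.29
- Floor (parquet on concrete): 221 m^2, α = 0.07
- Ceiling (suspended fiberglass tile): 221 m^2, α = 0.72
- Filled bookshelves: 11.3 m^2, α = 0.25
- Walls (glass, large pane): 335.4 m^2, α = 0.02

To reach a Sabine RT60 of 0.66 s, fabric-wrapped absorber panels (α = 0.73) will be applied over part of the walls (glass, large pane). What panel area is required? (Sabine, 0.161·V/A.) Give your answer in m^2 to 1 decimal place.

190.8

A₁ = Σ Sᵢαᵢ = 13.3×0.29 + 221×0.07 + 221×0.72 + 11.3×0.25 + 335.4×0.02 = 187.980 sabins.
V = 1326 m³. Target absorption A₂ = 0.161 × 1326 / 0.66 = 323.464 sabins.
Absorption to add: 323.464 − 187.980 = 135.484 sabins.
Net gain per m^2: Δα = 0.73 − 0.02 = 0.71.
Panel area = 135.484 / 0.71 = 190.8 m^2.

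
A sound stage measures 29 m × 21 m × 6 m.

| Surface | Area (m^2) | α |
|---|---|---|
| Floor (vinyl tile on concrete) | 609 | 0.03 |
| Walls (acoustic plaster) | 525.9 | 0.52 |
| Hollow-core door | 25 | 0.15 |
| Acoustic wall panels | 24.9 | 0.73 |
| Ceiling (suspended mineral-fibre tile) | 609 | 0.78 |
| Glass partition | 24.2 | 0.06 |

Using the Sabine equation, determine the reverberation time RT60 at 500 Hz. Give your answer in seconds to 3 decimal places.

0.745 seconds

Summing Sᵢαᵢ: 18.270 + 273.468 + 3.750 + 18.177 + 475.020 + 1.452 → A = 790.137 sabins.
Volume V = 29 × 21 × 6 = 3654 m³.
RT60 = 0.161 · V / A = 0.161 × 3654 / 790.137 = 0.745 s.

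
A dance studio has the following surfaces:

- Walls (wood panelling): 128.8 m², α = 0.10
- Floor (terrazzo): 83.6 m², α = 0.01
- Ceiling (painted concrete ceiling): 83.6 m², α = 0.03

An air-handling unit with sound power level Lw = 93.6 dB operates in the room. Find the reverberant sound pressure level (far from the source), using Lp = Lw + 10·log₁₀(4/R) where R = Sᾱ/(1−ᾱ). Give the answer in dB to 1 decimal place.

A = 16.224 sabins; S = 296.0 m².
ᾱ = 16.224/296.0 = 0.0548; R = Sᾱ/(1−ᾱ) = 16.224/(1−0.0548) = 17.165 m².
Lp = Lw + 10 log₁₀(4/R) = 93.6 -6.33 = 87.3 dB.

87.3 dB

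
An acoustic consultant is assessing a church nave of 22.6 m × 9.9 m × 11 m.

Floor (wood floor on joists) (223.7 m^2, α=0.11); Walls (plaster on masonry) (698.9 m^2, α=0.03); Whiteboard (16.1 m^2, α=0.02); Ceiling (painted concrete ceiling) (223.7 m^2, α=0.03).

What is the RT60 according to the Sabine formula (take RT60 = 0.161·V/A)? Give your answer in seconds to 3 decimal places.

Summing Sᵢαᵢ: 24.607 + 20.967 + 0.322 + 6.711 → A = 52.607 sabins.
Room volume: 2461.14 m³.
T = 0.161 V/A = 0.161·2461.14/52.607 = 7.532 s.

7.532 sec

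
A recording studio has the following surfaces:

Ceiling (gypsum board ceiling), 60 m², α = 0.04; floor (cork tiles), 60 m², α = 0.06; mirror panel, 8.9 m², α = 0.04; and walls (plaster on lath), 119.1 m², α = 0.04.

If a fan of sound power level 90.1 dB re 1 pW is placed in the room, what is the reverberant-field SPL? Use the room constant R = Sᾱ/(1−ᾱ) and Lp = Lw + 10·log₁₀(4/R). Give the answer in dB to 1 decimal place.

85.5 dB

A = 11.120 sabins; S = 248.0 m².
ᾱ = 11.120/248.0 = 0.0448; R = Sᾱ/(1−ᾱ) = 11.120/(1−0.0448) = 11.642 m².
Lp = Lw + 10 log₁₀(4/R) = 90.1 -4.64 = 85.5 dB.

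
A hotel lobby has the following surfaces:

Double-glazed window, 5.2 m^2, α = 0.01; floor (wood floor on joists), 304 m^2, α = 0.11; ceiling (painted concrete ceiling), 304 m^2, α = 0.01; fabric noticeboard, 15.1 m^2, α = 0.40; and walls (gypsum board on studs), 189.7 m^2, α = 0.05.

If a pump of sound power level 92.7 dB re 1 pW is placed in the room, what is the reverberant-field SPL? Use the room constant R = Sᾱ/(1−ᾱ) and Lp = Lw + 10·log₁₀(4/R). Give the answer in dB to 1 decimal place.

Σ(Sᵢαᵢ) = 5.2×0.01 + 304×0.11 + 304×0.01 + 15.1×0.40 + 189.7×0.05 = 52.057; total area S = 818.0 m^2.
ᾱ = 52.057/818.0 = 0.0636; R = Sᾱ/(1−ᾱ) = 52.057/(1−0.0636) = 55.593 m^2.
Lp = 92.7 + 10·log₁₀(4/55.593) = 92.7 + (-11.43) = 81.3 dB.

81.3 dB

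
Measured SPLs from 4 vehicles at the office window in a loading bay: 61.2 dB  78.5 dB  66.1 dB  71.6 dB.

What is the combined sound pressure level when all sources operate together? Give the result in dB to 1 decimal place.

Converting to relative power and adding: 10^(61.2/10) + 10^(78.5/10) + 10^(66.1/10) + 10^(71.6/10) = 9.064e+07.
Back to dB: 10·log₁₀ Σ = 79.6 dB.

79.6 dB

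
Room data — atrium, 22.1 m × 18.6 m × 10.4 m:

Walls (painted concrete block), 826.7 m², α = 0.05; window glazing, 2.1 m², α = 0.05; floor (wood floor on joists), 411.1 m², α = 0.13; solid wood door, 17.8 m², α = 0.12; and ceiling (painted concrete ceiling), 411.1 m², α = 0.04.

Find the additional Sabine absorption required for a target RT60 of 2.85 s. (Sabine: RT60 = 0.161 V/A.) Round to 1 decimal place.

A₁ = Σ Sᵢαᵢ = 826.7*0.05 + 2.1*0.05 + 411.1*0.13 + 17.8*0.12 + 411.1*0.04 = 113.463 sabins.
V = 4275.024 m³. Required absorption A₂ = 0.161 × 4275.024 / 2.85 = 241.501 sabins.
ΔA = A₂ − A₁ = 241.501 − 113.463 = 128.0 sabins.

128.0 sabins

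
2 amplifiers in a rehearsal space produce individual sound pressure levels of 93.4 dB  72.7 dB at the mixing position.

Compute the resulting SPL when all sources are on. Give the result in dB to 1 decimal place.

Sum in the linear (power) domain: Σ 10^(Lᵢ/10) = 10^(93.4/10) + 10^(72.7/10) = 2.206e+09.
Combined level = 10 log₁₀(2.206e+09) = 93.4 dB.

93.4 dB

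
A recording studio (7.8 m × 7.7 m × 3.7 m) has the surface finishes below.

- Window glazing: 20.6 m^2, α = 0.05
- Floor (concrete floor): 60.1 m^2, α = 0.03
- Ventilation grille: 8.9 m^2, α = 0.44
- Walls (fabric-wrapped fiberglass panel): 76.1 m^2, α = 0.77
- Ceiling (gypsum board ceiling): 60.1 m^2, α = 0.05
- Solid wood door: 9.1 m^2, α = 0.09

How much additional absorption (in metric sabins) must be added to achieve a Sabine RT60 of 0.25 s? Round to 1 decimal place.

73.9 sabins

Equivalent absorption area: A₁ = 20.6*0.05 + 60.1*0.03 + 8.9*0.44 + 76.1*0.77 + 60.1*0.05 + 9.1*0.09 = 69.170 m^2.
For T = 0.25 s, need A₂ = 0.161·V/T = 0.161·222.222/0.25 = 143.111 sabins.
Shortfall: 143.111 − 69.170 = 73.9 sabins.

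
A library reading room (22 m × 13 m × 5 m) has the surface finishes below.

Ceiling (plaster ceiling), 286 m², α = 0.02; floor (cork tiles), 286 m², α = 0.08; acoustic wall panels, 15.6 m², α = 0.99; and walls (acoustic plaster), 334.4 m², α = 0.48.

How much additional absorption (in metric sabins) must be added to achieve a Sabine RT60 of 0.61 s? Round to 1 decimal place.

172.9 sabins

Total absorption A₁ = 286·0.02 + 286·0.08 + 15.6·0.99 + 334.4·0.48
  = 5.720 + 22.880 + 15.444 + 160.512 = 204.556 m² sabins.
V = 1430 m³. Required absorption A₂ = 0.161 × 1430 / 0.61 = 377.426 sabins.
Additional absorption ΔA = 377.426 − 204.556 = 172.9 sabins.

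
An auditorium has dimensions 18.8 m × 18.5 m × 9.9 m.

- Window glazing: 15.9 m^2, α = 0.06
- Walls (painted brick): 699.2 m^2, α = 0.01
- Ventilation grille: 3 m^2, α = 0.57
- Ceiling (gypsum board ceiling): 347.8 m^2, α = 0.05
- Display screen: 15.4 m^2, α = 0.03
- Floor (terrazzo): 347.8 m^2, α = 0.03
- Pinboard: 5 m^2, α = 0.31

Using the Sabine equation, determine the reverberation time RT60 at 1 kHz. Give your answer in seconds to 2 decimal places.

14.04 sec

Total absorption A = 15.9·0.06 + 699.2·0.01 + 3·0.57 + 347.8·0.05 + 15.4·0.03 + 347.8·0.03 + 5·0.31
  = 0.954 + 6.992 + 1.710 + 17.390 + 0.462 + 10.434 + 1.550 = 39.492 m^2 sabins.
Volume V = 18.8 × 18.5 × 9.9 = 3443.22 m³.
RT60 = 0.161 · V / A = 0.161 × 3443.22 / 39.492 = 14.04 s.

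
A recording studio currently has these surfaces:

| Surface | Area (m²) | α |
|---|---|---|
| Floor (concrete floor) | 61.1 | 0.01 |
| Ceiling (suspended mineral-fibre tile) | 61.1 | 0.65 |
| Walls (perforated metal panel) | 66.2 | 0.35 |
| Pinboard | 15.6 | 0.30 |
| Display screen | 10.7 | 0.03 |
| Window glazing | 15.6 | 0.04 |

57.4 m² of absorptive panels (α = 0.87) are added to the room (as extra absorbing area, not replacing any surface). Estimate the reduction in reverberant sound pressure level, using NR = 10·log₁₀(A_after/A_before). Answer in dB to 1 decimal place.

2.4 dB

Summing Sᵢαᵢ: 0.611 + 39.715 + 23.170 + 4.680 + 0.321 + 0.624 → A_before = 69.121 sabins.
Treatment contributes 57.4·0.87 = 49.938 sabins.
A_after = 69.121 + 49.938 = 119.059 sabins.
NR = 10·log₁₀(119.059/69.121) = 2.4 dB.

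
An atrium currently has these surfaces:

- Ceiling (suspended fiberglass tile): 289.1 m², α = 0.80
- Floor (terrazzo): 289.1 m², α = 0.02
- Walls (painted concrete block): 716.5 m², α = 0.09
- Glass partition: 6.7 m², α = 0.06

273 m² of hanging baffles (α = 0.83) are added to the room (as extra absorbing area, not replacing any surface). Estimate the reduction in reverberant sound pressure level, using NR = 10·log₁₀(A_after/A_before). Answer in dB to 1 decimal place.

A_before = Σ Sᵢαᵢ = 289.1*0.80 + 289.1*0.02 + 716.5*0.09 + 6.7*0.06 = 301.949 sabins.
Added absorption = 273 × 0.83 = 226.590 sabins.
A_after = 301.949 + 226.590 = 528.539 sabins.
NR = 10·log₁₀(528.539/301.949) = 2.4 dB.

2.4 dB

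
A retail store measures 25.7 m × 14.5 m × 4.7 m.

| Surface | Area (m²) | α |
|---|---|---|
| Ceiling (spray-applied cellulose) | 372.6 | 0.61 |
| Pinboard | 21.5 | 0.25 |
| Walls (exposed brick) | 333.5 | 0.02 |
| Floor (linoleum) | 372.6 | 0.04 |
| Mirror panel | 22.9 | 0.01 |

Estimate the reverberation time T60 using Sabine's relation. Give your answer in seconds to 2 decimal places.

1.11 seconds

Total absorption A = 372.6×0.61 + 21.5×0.25 + 333.5×0.02 + 372.6×0.04 + 22.9×0.01
  = 227.286 + 5.375 + 6.670 + 14.904 + 0.229 = 254.464 m² sabins.
V = 25.7·14.5·4.7 = 1751.455 m³.
Sabine: RT60 = 0.161 × 1751.455 / 254.464 = 1.11 s.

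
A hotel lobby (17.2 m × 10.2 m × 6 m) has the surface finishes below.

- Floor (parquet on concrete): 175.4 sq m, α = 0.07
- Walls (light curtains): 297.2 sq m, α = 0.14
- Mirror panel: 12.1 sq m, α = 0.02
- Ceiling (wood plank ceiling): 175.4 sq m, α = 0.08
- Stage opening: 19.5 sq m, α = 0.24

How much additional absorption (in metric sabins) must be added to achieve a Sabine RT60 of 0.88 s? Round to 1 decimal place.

Summing Sᵢαᵢ: 12.278 + 41.608 + 0.242 + 14.032 + 4.680 → A₁ = 72.840 sabins.
V = 1052.64 m³. Required absorption A₂ = 0.161 × 1052.64 / 0.88 = 192.585 sabins.
ΔA = A₂ − A₁ = 192.585 − 72.840 = 119.7 sabins.

119.7 sabins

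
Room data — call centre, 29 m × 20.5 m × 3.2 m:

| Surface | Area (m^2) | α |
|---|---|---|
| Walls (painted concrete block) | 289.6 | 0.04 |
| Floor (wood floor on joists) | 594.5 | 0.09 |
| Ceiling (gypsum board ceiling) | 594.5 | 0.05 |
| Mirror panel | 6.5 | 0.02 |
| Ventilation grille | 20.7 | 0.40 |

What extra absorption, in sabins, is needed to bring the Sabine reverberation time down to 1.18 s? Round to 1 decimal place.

Total absorption A₁ = 289.6·0.04 + 594.5·0.09 + 594.5·0.05 + 6.5·0.02 + 20.7·0.40
  = 11.584 + 53.505 + 29.725 + 0.130 + 8.280 = 103.224 m^2 sabins.
V = 1902.4 m³. Required absorption A₂ = 0.161 × 1902.4 / 1.18 = 259.565 sabins.
Shortfall: 259.565 − 103.224 = 156.3 sabins.

156.3 sabins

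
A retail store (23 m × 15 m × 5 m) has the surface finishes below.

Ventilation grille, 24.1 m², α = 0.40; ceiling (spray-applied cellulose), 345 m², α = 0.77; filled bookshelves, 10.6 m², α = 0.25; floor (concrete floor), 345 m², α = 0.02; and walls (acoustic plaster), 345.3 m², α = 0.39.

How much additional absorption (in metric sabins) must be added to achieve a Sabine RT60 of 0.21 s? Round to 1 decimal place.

903.0 sabins

A₁ = Σ Sᵢαᵢ = 24.1·0.40 + 345·0.77 + 10.6·0.25 + 345·0.02 + 345.3·0.39 = 419.507 sabins.
V = 1725 m³. Required absorption A₂ = 0.161 × 1725 / 0.21 = 1322.500 sabins.
Shortfall: 1322.500 − 419.507 = 903.0 sabins.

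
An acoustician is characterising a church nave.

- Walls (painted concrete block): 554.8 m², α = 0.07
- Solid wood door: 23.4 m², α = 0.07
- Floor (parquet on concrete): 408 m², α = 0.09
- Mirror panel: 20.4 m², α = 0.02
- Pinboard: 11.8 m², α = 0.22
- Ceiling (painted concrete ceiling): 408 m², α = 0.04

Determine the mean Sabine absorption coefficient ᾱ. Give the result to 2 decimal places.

S = Σ Sᵢ = 554.8 + 23.4 + 408 + 20.4 + 11.8 + 408 = 1426.4 m².
Σ(Sᵢαᵢ) = 554.8·0.07 + 23.4·0.07 + 408·0.09 + 20.4·0.02 + 11.8·0.22 + 408·0.04 = 96.518.
ᾱ = 96.518 / 1426.4 = 0.07.

0.07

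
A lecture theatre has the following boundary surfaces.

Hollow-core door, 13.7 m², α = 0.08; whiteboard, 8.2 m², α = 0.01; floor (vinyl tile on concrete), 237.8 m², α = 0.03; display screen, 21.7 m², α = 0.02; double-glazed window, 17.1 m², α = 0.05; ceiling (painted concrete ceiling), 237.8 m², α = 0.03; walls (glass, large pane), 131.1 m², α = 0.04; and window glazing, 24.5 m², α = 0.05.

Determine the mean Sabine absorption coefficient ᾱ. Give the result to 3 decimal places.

0.034

Total surface area S = 691.9 m².
A = 13.7·0.08 + 8.2·0.01 + 237.8·0.03 + 21.7·0.02 + 17.1·0.05 + 237.8·0.03 + 131.1·0.04 + 24.5·0.05 = 23.204 sabins.
ᾱ = 23.204 / 691.9 = 0.034.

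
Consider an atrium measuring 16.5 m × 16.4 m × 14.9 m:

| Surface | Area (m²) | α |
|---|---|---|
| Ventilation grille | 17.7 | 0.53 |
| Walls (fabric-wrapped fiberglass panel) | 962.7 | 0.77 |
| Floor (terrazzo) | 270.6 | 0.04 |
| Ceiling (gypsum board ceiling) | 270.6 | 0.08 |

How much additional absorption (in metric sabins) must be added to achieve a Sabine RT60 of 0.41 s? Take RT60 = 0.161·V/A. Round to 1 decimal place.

Total absorption A₁ = 17.7·0.53 + 962.7·0.77 + 270.6·0.04 + 270.6·0.08
  = 9.381 + 741.279 + 10.824 + 21.648 = 783.132 m² sabins.
For T = 0.41 s, need A₂ = 0.161·V/T = 0.161·4031.94/0.41 = 1583.274 sabins.
Shortfall: 1583.274 − 783.132 = 800.1 sabins.

800.1 sabins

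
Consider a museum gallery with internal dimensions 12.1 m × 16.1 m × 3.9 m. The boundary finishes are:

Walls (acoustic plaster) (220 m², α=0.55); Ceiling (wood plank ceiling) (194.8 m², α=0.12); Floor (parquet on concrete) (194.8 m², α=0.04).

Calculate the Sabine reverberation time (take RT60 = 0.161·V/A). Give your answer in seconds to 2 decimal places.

0.80 seconds

Summing Sᵢαᵢ: 121.000 + 23.376 + 7.792 → A = 152.168 sabins.
Volume V = 12.1 × 16.1 × 3.9 = 759.759 m³.
T = 0.161 V/A = 0.161·759.759/152.168 = 0.80 s.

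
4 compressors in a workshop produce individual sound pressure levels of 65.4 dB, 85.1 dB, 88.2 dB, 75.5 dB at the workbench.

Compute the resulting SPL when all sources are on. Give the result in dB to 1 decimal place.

Sum in the linear (power) domain: Σ 10^(Lᵢ/10) = 10^(65.4/10) + 10^(85.1/10) + 10^(88.2/10) + 10^(75.5/10) = 1.023e+09.
Combined level = 10 log₁₀(1.023e+09) = 90.1 dB.

90.1 dB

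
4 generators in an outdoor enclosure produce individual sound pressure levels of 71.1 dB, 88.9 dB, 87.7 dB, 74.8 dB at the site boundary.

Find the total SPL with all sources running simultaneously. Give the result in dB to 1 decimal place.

Sum in the linear (power) domain: Σ 10^(Lᵢ/10) = 10^(71.1/10) + 10^(88.9/10) + 10^(87.7/10) + 10^(74.8/10) = 1.408e+09.
L_total = 10·log₁₀(1.408e+09) = 91.5 dB.

91.5 dB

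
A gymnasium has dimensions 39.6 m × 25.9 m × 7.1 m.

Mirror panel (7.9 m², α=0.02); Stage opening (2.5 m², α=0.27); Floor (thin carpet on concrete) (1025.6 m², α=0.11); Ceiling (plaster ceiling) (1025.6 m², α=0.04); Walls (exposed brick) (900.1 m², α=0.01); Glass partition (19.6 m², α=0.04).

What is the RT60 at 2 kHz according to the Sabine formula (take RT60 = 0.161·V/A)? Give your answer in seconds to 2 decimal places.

Summing Sᵢαᵢ: 0.158 + 0.675 + 112.816 + 41.024 + 9.001 + 0.784 → A = 164.458 sabins.
Volume V = 39.6 × 25.9 × 7.1 = 7282.044 m³.
Sabine: RT60 = 0.161 × 7282.044 / 164.458 = 7.13 s.

7.13 s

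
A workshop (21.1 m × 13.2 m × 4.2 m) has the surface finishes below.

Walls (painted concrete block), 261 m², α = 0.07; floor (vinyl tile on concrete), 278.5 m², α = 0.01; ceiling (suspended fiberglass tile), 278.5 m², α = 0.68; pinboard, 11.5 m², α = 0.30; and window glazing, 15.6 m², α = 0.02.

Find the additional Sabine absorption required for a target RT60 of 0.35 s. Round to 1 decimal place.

323.9 sabins

A₁ = Σ Sᵢαᵢ = 261*0.07 + 278.5*0.01 + 278.5*0.68 + 11.5*0.30 + 15.6*0.02 = 214.197 sabins.
V = 1169.784 m³. Required absorption A₂ = 0.161 × 1169.784 / 0.35 = 538.101 sabins.
ΔA = A₂ − A₁ = 538.101 − 214.197 = 323.9 sabins.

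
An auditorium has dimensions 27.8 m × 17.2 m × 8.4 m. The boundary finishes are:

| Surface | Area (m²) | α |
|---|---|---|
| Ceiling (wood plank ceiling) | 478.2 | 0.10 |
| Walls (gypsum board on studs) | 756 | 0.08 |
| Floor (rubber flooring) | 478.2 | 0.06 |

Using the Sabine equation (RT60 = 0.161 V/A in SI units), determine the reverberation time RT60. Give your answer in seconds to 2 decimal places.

4.72 seconds

Equivalent absorption area: A = 478.2*0.10 + 756*0.08 + 478.2*0.06 = 136.992 m².
V = 27.8·17.2·8.4 = 4016.544 m³.
T = 0.161 V/A = 0.161·4016.544/136.992 = 4.72 s.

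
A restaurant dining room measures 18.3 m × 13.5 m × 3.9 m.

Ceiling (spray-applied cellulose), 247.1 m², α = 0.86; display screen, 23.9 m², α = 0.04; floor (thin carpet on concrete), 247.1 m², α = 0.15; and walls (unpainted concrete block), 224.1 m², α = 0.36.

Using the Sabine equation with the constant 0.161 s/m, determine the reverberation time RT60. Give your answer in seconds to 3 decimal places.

0.468 seconds

A = Σ Sᵢαᵢ = 247.1·0.86 + 23.9·0.04 + 247.1·0.15 + 224.1·0.36 = 331.203 sabins.
Room volume: 963.495 m³.
T = 0.161 V/A = 0.161·963.495/331.203 = 0.468 s.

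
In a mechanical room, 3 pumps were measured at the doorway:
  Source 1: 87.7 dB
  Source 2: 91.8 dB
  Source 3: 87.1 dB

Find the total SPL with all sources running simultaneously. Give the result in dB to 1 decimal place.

94.2 dB

Converting to relative power and adding: 10^(87.7/10) + 10^(91.8/10) + 10^(87.1/10) = 2.615e+09.
L_total = 10·log₁₀(2.615e+09) = 94.2 dB.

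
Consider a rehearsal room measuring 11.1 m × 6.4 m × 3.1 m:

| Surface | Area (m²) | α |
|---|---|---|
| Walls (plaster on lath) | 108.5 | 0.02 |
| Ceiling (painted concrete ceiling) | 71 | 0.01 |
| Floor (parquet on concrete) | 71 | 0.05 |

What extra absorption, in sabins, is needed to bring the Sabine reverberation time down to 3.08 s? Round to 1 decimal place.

A₁ = Σ Sᵢαᵢ = 108.5×0.02 + 71×0.01 + 71×0.05 = 6.430 sabins.
Target A₂ = 0.161·220.224/3.08 = 11.512 sabins (V = 220.224 m³).
ΔA = A₂ − A₁ = 11.512 − 6.430 = 5.1 sabins.

5.1 sabins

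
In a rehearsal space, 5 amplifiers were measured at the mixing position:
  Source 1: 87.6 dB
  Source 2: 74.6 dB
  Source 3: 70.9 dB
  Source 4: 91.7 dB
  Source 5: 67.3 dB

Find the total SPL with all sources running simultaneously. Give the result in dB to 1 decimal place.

Converting to relative power and adding: 10^(87.6/10) + 10^(74.6/10) + 10^(70.9/10) + 10^(91.7/10) + 10^(67.3/10) = 2.101e+09.
L_total = 10·log₁₀(2.101e+09) = 93.2 dB.

93.2 dB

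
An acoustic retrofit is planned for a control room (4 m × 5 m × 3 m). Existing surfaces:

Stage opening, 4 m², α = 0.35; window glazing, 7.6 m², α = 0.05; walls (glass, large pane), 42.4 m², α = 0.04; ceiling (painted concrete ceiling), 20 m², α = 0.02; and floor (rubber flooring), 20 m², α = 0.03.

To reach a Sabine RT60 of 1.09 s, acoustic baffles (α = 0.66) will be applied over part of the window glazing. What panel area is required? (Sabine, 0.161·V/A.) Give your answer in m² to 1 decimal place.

7.2

Summing Sᵢαᵢ: 1.400 + 0.380 + 1.696 + 0.400 + 0.600 → A₁ = 4.476 sabins.
Required A₂ = 0.161·60/1.09 = 8.862 sabins.
Absorption to add: 8.862 − 4.476 = 4.386 sabins.
Net gain per m²: Δα = 0.66 − 0.05 = 0.61.
Area = ΔA/Δα = 4.386/0.61 = 7.2 m².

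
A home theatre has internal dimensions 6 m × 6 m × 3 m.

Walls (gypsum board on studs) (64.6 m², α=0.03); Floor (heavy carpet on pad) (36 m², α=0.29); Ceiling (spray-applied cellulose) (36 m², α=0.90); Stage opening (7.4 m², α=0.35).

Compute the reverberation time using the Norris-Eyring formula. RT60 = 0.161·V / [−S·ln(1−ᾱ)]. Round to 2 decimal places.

S = Σ Sᵢ = 144.0 m².
Absorption A = 64.6·0.03 + 36·0.29 + 36·0.90 + 7.4·0.35 = 47.368 sabins.
Mean coefficient ᾱ = A/S = 0.3289.
−S·ln(1−ᾱ) = −144.0 × ln(1 − 0.3289) = 57.433.
V = 6 × 6 × 3 = 108 m³.
RT60 = 0.161 × 108 / 57.433 = 0.30 s.

0.30 sec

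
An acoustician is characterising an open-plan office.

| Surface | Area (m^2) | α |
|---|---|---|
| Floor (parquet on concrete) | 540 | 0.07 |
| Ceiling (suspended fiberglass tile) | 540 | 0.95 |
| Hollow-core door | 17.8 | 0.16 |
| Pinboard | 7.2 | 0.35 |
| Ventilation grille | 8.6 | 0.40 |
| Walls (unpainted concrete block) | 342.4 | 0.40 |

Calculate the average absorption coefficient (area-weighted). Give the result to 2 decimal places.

S = Σ Sᵢ = 540 + 540 + 17.8 + 7.2 + 8.6 + 342.4 = 1456.0 m^2.
Weighted sum Σ Sα = 696.568.
ᾱ = 696.568 / 1456.0 = 0.48.

0.48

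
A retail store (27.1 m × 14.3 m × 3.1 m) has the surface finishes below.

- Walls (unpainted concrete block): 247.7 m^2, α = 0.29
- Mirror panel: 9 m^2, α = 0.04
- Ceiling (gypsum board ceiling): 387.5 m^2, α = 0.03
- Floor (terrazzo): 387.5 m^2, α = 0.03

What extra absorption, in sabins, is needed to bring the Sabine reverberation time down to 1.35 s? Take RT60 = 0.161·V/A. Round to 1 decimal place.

A₁ = Σ Sᵢαᵢ = 247.7*0.29 + 9*0.04 + 387.5*0.03 + 387.5*0.03 = 95.443 sabins.
For T = 1.35 s, need A₂ = 0.161·V/T = 0.161·1201.343/1.35 = 143.271 sabins.
ΔA = A₂ − A₁ = 143.271 − 95.443 = 47.8 sabins.

47.8 sabins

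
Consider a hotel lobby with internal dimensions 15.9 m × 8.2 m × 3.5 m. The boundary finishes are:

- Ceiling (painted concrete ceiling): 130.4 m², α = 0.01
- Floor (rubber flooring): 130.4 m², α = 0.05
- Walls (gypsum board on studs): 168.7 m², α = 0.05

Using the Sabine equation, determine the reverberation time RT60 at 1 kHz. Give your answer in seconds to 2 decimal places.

Total absorption A = 130.4*0.01 + 130.4*0.05 + 168.7*0.05
  = 1.304 + 6.520 + 8.435 = 16.259 m² sabins.
Room volume: 456.33 m³.
Sabine: RT60 = 0.161 × 456.33 / 16.259 = 4.52 s.

4.52 seconds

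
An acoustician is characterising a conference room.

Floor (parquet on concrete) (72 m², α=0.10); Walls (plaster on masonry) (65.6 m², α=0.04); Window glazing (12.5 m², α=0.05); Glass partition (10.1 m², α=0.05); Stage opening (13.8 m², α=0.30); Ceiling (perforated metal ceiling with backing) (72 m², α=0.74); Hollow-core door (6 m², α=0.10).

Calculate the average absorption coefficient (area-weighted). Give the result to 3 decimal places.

0.274

S = Σ Sᵢ = 72 + 65.6 + 12.5 + 10.1 + 13.8 + 72 + 6 = 252.0 m².
Weighted sum Σ Sα = 68.974.
ᾱ = 68.974 / 252.0 = 0.274.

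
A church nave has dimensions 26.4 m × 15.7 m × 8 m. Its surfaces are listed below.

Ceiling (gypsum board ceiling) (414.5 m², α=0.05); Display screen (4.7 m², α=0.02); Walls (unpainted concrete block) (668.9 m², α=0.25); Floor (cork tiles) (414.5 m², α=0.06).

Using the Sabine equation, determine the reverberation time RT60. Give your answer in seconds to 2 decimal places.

2.51 sec

Total absorption A = 414.5·0.05 + 4.7·0.02 + 668.9·0.25 + 414.5·0.06
  = 20.725 + 0.094 + 167.225 + 24.870 = 212.914 m² sabins.
Room volume: 3315.84 m³.
Sabine: RT60 = 0.161 × 3315.84 / 212.914 = 2.51 s.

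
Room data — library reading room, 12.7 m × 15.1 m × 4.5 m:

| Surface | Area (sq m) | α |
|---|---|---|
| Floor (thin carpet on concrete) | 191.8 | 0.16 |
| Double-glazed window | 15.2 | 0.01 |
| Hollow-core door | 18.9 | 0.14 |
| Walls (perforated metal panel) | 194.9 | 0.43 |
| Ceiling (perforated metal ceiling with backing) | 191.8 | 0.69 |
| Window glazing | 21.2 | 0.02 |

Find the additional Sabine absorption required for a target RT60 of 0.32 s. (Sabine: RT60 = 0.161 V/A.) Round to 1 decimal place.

184.1 sabins

Equivalent absorption area: A₁ = 191.8·0.16 + 15.2·0.01 + 18.9·0.14 + 194.9·0.43 + 191.8·0.69 + 21.2·0.02 = 250.059 sq m.
For T = 0.32 s, need A₂ = 0.161·V/T = 0.161·862.965/0.32 = 434.179 sabins.
Shortfall: 434.179 − 250.059 = 184.1 sabins.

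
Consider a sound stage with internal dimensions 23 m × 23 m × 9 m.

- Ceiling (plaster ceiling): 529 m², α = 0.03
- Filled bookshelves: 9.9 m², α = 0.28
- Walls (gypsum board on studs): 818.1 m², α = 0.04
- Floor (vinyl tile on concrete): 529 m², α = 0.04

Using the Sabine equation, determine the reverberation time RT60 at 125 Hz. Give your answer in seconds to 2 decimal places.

10.57 s

A = Σ Sᵢαᵢ = 529·0.03 + 9.9·0.28 + 818.1·0.04 + 529·0.04 = 72.526 sabins.
Volume V = 23 × 23 × 9 = 4761 m³.
Sabine: RT60 = 0.161 × 4761 / 72.526 = 10.57 s.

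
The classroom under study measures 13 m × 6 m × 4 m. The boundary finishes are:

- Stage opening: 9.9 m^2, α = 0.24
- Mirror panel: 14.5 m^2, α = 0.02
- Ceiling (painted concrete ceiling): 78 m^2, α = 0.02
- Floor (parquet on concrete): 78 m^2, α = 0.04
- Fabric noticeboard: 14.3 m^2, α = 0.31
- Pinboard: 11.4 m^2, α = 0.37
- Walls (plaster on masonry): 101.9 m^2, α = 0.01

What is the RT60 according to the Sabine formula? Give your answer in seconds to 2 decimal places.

2.95 seconds

A = Σ Sᵢαᵢ = 9.9*0.24 + 14.5*0.02 + 78*0.02 + 78*0.04 + 14.3*0.31 + 11.4*0.37 + 101.9*0.01 = 17.016 sabins.
Volume V = 13 × 6 × 4 = 312 m³.
T = 0.161 V/A = 0.161·312/17.016 = 2.95 s.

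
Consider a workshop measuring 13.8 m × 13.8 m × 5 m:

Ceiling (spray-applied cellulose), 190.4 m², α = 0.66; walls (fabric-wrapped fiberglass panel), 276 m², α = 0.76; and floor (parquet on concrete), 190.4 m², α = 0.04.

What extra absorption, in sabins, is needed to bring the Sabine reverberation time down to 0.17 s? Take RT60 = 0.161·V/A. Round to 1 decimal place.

Total absorption A₁ = 190.4*0.66 + 276*0.76 + 190.4*0.04
  = 125.664 + 209.760 + 7.616 = 343.040 m² sabins.
Target A₂ = 0.161·952.2/0.17 = 901.789 sabins (V = 952.2 m³).
ΔA = A₂ − A₁ = 901.789 − 343.040 = 558.7 sabins.

558.7 sabins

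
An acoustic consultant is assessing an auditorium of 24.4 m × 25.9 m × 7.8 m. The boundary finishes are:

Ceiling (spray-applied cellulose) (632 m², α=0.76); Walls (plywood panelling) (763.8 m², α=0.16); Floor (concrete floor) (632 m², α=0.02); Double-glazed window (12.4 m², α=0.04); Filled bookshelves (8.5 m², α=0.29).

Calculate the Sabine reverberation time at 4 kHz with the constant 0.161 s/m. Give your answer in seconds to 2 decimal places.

1.28 seconds

Equivalent absorption area: A = 632×0.76 + 763.8×0.16 + 632×0.02 + 12.4×0.04 + 8.5×0.29 = 618.129 m².
Room volume: 4929.288 m³.
Sabine: RT60 = 0.161 × 4929.288 / 618.129 = 1.28 s.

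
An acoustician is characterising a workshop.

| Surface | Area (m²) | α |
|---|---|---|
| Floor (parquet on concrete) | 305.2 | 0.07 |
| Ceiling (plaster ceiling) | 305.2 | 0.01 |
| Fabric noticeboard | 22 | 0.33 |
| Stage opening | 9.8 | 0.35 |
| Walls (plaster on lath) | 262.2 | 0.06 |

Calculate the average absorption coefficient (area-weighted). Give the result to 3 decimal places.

0.056

S = Σ Sᵢ = 305.2 + 305.2 + 22 + 9.8 + 262.2 = 904.4 m².
A = 305.2·0.07 + 305.2·0.01 + 22·0.33 + 9.8·0.35 + 262.2·0.06 = 50.838 sabins.
ᾱ = A/S = 0.056.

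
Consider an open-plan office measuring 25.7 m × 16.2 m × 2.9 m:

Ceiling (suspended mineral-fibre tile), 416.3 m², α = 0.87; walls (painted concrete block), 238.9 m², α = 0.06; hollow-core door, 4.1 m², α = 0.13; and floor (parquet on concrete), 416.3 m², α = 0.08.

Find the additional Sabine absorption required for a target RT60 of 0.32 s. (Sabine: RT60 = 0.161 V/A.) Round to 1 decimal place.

197.1 sabins

A₁ = Σ Sᵢαᵢ = 416.3×0.87 + 238.9×0.06 + 4.1×0.13 + 416.3×0.08 = 410.352 sabins.
For T = 0.32 s, need A₂ = 0.161·V/T = 0.161·1207.386/0.32 = 607.466 sabins.
ΔA = A₂ − A₁ = 607.466 − 410.352 = 197.1 sabins.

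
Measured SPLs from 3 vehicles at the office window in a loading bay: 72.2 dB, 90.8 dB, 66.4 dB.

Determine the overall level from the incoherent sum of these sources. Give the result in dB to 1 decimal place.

90.9 dB

Sum in the linear (power) domain: Σ 10^(Lᵢ/10) = 10^(72.2/10) + 10^(90.8/10) + 10^(66.4/10) = 1.223e+09.
Back to dB: 10·log₁₀ Σ = 90.9 dB.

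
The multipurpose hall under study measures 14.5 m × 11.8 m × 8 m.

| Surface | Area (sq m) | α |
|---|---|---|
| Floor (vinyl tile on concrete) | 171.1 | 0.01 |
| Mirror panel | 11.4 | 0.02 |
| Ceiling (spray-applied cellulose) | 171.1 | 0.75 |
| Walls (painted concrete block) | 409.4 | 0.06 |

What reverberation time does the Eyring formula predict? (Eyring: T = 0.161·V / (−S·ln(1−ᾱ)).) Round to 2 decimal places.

1.27 s

Total surface area S = 171.1 + 11.4 + 171.1 + 409.4 = 763.0 sq m.
Σ(Sᵢαᵢ) = 171.1×0.01 + 11.4×0.02 + 171.1×0.75 + 409.4×0.06 = 154.828.
Mean coefficient ᾱ = A/S = 0.2029.
Eyring denominator: −S ln(1−ᾱ) = 173.029.
V = 14.5 × 11.8 × 8 = 1368.8 m³.
RT60 = 0.161 × 1368.8 / 173.029 = 1.27 s.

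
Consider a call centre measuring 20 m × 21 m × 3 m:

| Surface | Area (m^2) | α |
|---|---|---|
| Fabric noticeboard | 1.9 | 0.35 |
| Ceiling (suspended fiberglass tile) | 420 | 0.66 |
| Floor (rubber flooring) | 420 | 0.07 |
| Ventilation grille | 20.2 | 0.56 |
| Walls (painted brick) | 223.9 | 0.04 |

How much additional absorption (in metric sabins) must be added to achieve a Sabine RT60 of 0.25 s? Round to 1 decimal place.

Summing Sᵢαᵢ: 0.665 + 277.200 + 29.400 + 11.312 + 8.956 → A₁ = 327.533 sabins.
For T = 0.25 s, need A₂ = 0.161·V/T = 0.161·1260/0.25 = 811.440 sabins.
Shortfall: 811.440 − 327.533 = 483.9 sabins.

483.9 sabins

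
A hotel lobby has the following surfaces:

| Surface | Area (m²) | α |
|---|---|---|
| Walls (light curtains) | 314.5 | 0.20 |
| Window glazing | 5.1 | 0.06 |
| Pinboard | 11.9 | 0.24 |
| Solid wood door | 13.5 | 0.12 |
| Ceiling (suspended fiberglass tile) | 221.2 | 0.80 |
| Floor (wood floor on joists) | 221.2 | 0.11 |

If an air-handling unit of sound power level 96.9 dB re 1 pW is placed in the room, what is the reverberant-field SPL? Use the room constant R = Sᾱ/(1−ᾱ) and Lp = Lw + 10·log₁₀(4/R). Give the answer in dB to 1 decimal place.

76.8 dB

A = 268.974 sabins; S = 787.4 m².
ᾱ = 268.974/787.4 = 0.3416; R = Sᾱ/(1−ᾱ) = 268.974/(1−0.3416) = 408.527 m².
Lp = 96.9 + 10·log₁₀(4/408.527) = 96.9 + (-20.09) = 76.8 dB.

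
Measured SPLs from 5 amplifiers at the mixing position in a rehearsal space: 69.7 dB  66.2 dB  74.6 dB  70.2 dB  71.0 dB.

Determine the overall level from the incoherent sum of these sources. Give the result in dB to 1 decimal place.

Converting to relative power and adding: 10^(69.7/10) + 10^(66.2/10) + 10^(74.6/10) + 10^(70.2/10) + 10^(71.0/10) = 6.54e+07.
L_total = 10·log₁₀(6.54e+07) = 78.2 dB.

78.2 dB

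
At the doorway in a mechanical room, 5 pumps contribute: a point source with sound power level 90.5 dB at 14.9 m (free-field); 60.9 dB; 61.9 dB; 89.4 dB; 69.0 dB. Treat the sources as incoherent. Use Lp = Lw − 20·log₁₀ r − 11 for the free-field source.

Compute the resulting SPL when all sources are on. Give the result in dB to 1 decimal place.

Source at 14.9 m: Lp = 90.5 − 20·log₁₀(14.9) − 11 = 56.0 dB.
Σ 10^(Lᵢ/10) = 8.821e+08.
Combined level = 10 log₁₀(8.821e+08) = 89.5 dB.

89.5 dB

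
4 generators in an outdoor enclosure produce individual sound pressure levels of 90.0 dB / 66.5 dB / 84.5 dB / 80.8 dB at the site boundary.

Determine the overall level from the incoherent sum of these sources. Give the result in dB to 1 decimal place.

Sum in the linear (power) domain: Σ 10^(Lᵢ/10) = 10^(90.0/10) + 10^(66.5/10) + 10^(84.5/10) + 10^(80.8/10) = 1.407e+09.
L_total = 10·log₁₀(1.407e+09) = 91.5 dB.

91.5 dB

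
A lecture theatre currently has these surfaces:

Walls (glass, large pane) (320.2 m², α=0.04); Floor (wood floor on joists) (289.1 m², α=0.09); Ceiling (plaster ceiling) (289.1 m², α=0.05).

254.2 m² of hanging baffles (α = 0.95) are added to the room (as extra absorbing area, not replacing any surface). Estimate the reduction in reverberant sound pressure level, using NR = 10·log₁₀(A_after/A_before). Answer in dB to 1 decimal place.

Summing Sᵢαᵢ: 12.808 + 26.019 + 14.455 → A_before = 53.282 sabins.
Treatment contributes 254.2·0.95 = 241.490 sabins.
New total A_after = 294.772 sabins.
NR = 10·log₁₀(294.772/53.282) = 7.4 dB.

7.4 dB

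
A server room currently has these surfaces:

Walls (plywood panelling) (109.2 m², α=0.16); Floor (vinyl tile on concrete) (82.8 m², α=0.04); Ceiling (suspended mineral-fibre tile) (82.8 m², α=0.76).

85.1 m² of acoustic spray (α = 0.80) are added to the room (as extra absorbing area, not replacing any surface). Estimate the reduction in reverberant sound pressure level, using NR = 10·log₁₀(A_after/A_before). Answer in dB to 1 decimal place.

2.6 dB

Total absorption A_before = 109.2*0.16 + 82.8*0.04 + 82.8*0.76
  = 17.472 + 3.312 + 62.928 = 83.712 m² sabins.
Added absorption = 85.1 × 0.80 = 68.080 sabins.
A_after = 83.712 + 68.080 = 151.792 sabins.
NR = 10·log₁₀(151.792/83.712) = 2.6 dB.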